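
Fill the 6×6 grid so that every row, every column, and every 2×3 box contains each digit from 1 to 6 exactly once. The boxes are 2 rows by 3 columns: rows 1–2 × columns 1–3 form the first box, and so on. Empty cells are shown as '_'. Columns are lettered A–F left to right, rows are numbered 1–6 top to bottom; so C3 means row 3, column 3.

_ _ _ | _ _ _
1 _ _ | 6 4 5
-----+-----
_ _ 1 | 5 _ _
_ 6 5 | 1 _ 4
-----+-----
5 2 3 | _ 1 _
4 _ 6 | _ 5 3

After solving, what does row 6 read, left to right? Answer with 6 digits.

B2 = 3 (sole candidate).
C2 = 2 (sole candidate).
B3 = 4 (sole candidate).
D5 = 4 (sole candidate).
F5 = 6 (sole candidate).
B6 = 1: row 6 has {3,4,5,6}; col 2 has {2,3,4,6}; box has {2,3,4,5,6} → only 1 remains.
D6 = 2: row 6 has {1,3,4,5,6}; col 4 has {1,4,5,6}; box has {1,3,4,5,6} → only 2 remains.

416253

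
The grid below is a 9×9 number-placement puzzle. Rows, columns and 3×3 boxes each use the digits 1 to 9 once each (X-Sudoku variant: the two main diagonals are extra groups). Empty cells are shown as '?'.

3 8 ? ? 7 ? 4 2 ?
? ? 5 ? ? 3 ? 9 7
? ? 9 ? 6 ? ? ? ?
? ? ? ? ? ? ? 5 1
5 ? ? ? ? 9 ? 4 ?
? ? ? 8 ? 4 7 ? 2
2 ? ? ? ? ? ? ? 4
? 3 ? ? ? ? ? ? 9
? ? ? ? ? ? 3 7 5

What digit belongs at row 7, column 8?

1

row 1, column 9 = 6: row 1 has {2,3,4,7,8}; col 9 has {1,2,4,5,7,9}; box has {2,4,7,9}; anti-diagonal has {3,8,9} → only 6 remains.
row 1, column 3 = 1: row 1 has {2,3,4,6,7,8}; col 3 has {5,9}; box has {3,5,8,9} → only 1 remains.
row 1, column 6 = 5: row 1 has {1,2,3,4,6,7,8}; col 6 has {3,4,9}; box has {3,6,7} → only 5 remains.
row 7, column 3 = 7: row 7 has {2,4}; col 3 has {1,5,9}; box has {2,3}; anti-diagonal has {3,6,8,9} → only 7 remains.
row 1, column 4 = 9: row 1 has {1,2,3,4,5,6,7,8}; col 4 has {8}; box has {3,5,6,7} → only 9 remains.
row 4, column 6 = 2: row 4 has {1,5}; col 6 has {3,4,5,9}; box has {4,8,9}; anti-diagonal has {3,6,7,8,9} → only 2 remains.
row 5, column 5 = 1: row 5 has {4,5,9}; col 5 has {6,7}; box has {2,4,8,9}; main diagonal has {3,4,5,9}; anti-diagonal has {2,3,6,7,8,9} → only 1 remains.
row 9, column 1 = 4: row 9 has {3,5,7}; col 1 has {2,3,5}; box has {2,3,7}; anti-diagonal has {1,2,3,6,7,8,9} → only 4 remains.
row 2, column 1 = 6: row 2 has {3,5,7,9}; col 1 has {2,3,4,5}; box has {1,3,5,8,9} → only 6 remains.
row 2, column 2 = 2: row 2 has {3,5,6,7,9}; col 2 has {3,8}; box has {1,3,5,6,8,9}; main diagonal has {1,3,4,5,9} → only 2 remains.
row 3, column 1 = 7: row 3 has {6,9}; col 1 has {2,3,4,5,6}; box has {1,2,3,5,6,8,9} → only 7 remains.
row 3, column 2 = 4: row 3 has {6,7,9}; col 2 has {2,3,8}; box has {1,2,3,5,6,7,8,9} → only 4 remains.
row 3, column 7 = 5: row 3 has {4,6,7,9}; col 7 has {3,4,7}; box has {2,4,6,7,9}; anti-diagonal has {1,2,3,4,6,7,8,9} → only 5 remains.
row 4, column 5 = 3: row 4 has {1,2,5}; col 5 has {1,6,7}; box has {1,2,4,8,9} → only 3 remains.
row 6, column 5 = 5: row 6 has {2,4,7,8}; col 5 has {1,3,6,7}; box has {1,2,3,4,8,9} → only 5 remains.
row 3, column 4 = 2: in row 3, 2 can only go here (every other open cell in that row sees a 2).
row 4, column 3 = 4: in row 4, 4 can only go here (every other open cell in that row sees a 4).
row 5, column 3 = 2: in row 5, 2 can only go here (every other open cell in that row sees a 2).
row 5, column 9 = 3: in row 5, 3 can only go here (every other open cell in that row sees a 3).
row 3, column 9 = 8: row 3 has {2,4,5,6,7,9}; col 9 has {1,2,3,4,5,6,7,9}; box has {2,4,5,6,7,9} → only 8 remains.
row 6, column 8 = 6: row 6 has {2,4,5,7,8}; col 8 has {2,4,5,7,9}; box has {1,2,3,4,5,7} → only 6 remains.
row 8, column 8 = 8: row 8 has {3,9}; col 8 has {2,4,5,6,7,9}; box has {3,4,5,7,9}; main diagonal has {1,2,3,4,5,9} → only 8 remains.
row 2, column 7 = 1: row 2 has {2,3,5,6,7,9}; col 7 has {3,4,5,7}; box has {2,4,5,6,7,8,9} → only 1 remains.
row 3, column 6 = 1: row 3 has {2,4,5,6,7,8,9}; col 6 has {2,3,4,5,9}; box has {2,3,5,6,7,9} → only 1 remains.
row 3, column 8 = 3: row 3 has {1,2,4,5,6,7,8,9}; col 8 has {2,4,5,6,7,8,9}; box has {1,2,4,5,6,7,8,9} → only 3 remains.
row 5, column 7 = 8: row 5 has {1,2,3,4,5,9}; col 7 has {1,3,4,5,7}; box has {1,2,3,4,5,6,7} → only 8 remains.
row 6, column 3 = 3: row 6 has {2,4,5,6,7,8}; col 3 has {1,2,4,5,7,9}; box has {2,4,5} → only 3 remains.
row 7, column 7 = 6: row 7 has {2,4,7}; col 7 has {1,3,4,5,7,8}; box has {3,4,5,7,8,9}; main diagonal has {1,2,3,4,5,8,9} → only 6 remains.
row 7, column 8 = 1: row 7 has {2,4,6,7}; col 8 has {2,3,4,5,6,7,8,9}; box has {3,4,5,6,7,8,9} → only 1 remains.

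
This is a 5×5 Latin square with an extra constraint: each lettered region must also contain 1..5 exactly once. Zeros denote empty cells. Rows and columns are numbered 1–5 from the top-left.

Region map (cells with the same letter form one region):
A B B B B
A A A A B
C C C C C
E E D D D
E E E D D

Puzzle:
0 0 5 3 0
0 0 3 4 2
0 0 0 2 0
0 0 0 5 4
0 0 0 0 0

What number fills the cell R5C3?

4

R1C5 = 1: row 1 has {3,5}; col 5 has {2,4}; region has {2,3,5} → only 1 remains.
R5C4 = 1: row 5 has {}; col 4 has {2,3,4,5}; region has {4,5} → only 1 remains.
R5C5 = 3: row 5 has {1}; col 5 has {1,2,4}; region has {1,4,5} → only 3 remains.
R1C1 = 2: row 1 has {1,3,5}; col 1 has {}; region has {3,4} → only 2 remains.
R1C2 = 4: row 1 has {1,2,3,5}; col 2 has {}; region has {1,2,3,5} → only 4 remains.
R3C5 = 5: row 3 has {2}; col 5 has {1,2,3,4}; region has {2} → only 5 remains.
R4C3 = 2: row 4 has {4,5}; col 3 has {3,5}; region has {1,3,4,5} → only 2 remains.
R5C3 = 4: row 5 has {1,3}; col 3 has {2,3,5}; region has {} → only 4 remains.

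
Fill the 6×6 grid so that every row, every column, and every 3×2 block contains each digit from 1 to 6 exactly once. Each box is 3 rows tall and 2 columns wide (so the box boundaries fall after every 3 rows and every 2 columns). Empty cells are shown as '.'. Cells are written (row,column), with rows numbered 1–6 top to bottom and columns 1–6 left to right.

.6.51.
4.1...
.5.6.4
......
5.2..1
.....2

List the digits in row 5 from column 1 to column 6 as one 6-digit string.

(1,6) = 3 (sole candidate).
(3,3) = 3 (sole candidate).
(3,5) = 2 (sole candidate).
(1,1) = 2 (sole candidate).
(1,3) = 4 (sole candidate).
(2,2) = 3 (sole candidate).
(2,4) = 2 (sole candidate).
(3,1) = 1 (sole candidate).
(5,2) = 4: row 5 has {1,2,5}; col 2 has {3,5,6}; box has {5} → only 4 remains.
(5,4) = 3: row 5 has {1,2,4,5}; col 4 has {2,5,6}; box has {2} → only 3 remains.
(5,5) = 6: row 5 has {1,2,3,4,5}; col 5 has {1,2}; box has {1,2} → only 6 remains.

542361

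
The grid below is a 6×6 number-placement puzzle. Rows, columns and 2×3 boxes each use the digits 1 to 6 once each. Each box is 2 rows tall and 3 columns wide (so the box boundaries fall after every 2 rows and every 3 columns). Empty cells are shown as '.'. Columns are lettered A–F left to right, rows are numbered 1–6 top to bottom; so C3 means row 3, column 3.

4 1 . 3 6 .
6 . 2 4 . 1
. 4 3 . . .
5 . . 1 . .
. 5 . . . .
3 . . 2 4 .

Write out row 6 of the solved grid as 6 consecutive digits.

361245

C1 = 5: row 1 has {1,3,4,6}; col 3 has {2,3}; box has {1,2,4,6} → only 5 remains.
F1 = 2: row 1 has {1,3,4,5,6}; col 6 has {1}; box has {1,3,4,6} → only 2 remains.
B2 = 3: row 2 has {1,2,4,6}; col 2 has {1,4,5}; box has {1,2,4,5,6} → only 3 remains.
E2 = 5: row 2 has {1,2,3,4,6}; col 5 has {4,6}; box has {1,2,3,4,6} → only 5 remains.
E3 = 2: row 3 has {3,4}; col 5 has {4,5,6}; box has {1} → only 2 remains.
C4 = 6: row 4 has {1,5}; col 3 has {2,3,5}; box has {3,4,5} → only 6 remains.
E4 = 3: row 4 has {1,5,6}; col 5 has {2,4,5,6}; box has {1,2} → only 3 remains.
F4 = 4: row 4 has {1,3,5,6}; col 6 has {1,2}; box has {1,2,3} → only 4 remains.
D5 = 6: row 5 has {5}; col 4 has {1,2,3,4}; box has {2,4} → only 6 remains.
E5 = 1: row 5 has {5,6}; col 5 has {2,3,4,5,6}; box has {2,4,6} → only 1 remains.
F5 = 3: row 5 has {1,5,6}; col 6 has {1,2,4}; box has {1,2,4,6} → only 3 remains.
B6 = 6: row 6 has {2,3,4}; col 2 has {1,3,4,5}; box has {3,5} → only 6 remains.
C6 = 1: row 6 has {2,3,4,6}; col 3 has {2,3,5,6}; box has {3,5,6} → only 1 remains.
F6 = 5: row 6 has {1,2,3,4,6}; col 6 has {1,2,3,4}; box has {1,2,3,4,6} → only 5 remains.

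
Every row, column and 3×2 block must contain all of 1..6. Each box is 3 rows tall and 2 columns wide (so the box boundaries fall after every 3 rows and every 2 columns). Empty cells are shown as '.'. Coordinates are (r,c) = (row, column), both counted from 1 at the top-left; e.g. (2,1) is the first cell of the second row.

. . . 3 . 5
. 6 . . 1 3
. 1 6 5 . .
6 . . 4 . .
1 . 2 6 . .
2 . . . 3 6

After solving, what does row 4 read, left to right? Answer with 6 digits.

(1,1) = 4 (sole candidate).
(1,2) = 2 (sole candidate).
(1,3) = 1 (sole candidate).
(1,5) = 6 (sole candidate).
(2,1) = 5 (sole candidate).
(2,3) = 4 (sole candidate).
(2,4) = 2 (sole candidate).
(3,1) = 3 (sole candidate).
(5,6) = 4 (sole candidate).
(6,3) = 5 (sole candidate).
(6,4) = 1 (sole candidate).
(3,6) = 2 (sole candidate).
(4,3) = 3: row 4 has {4,6}; col 3 has {1,2,4,5,6}; box has {1,2,4,5,6} → only 3 remains.
(4,6) = 1: row 4 has {3,4,6}; col 6 has {2,3,4,5,6}; box has {3,4,6} → only 1 remains.
(5,5) = 5 (sole candidate).
(6,2) = 4 (sole candidate).
(3,5) = 4 (sole candidate).
(4,2) = 5: row 4 has {1,3,4,6}; col 2 has {1,2,4,6}; box has {1,2,4,6} → only 5 remains.
(4,5) = 2: row 4 has {1,3,4,5,6}; col 5 has {1,3,4,5,6}; box has {1,3,4,5,6} → only 2 remains.

653421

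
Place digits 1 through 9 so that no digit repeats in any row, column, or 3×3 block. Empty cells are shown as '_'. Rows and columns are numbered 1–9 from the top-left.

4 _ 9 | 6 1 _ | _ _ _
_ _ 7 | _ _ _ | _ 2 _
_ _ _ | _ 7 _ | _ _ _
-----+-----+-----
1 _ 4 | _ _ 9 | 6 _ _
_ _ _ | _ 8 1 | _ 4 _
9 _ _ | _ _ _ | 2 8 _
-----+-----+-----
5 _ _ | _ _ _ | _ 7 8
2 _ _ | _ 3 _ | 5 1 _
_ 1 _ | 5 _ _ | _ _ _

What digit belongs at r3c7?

8

r4c2 = 8: in row 4, 8 can only go here (every other open cell in that row sees an 8).
r6c9 = 1: in row 6, 1 can only go here (every other open cell in that row sees a 1).
r2c7 = 1: in row 2, 1 can only go here (every other open cell in that row sees a 1).
r3c3 = 1: in row 3, 1 can only go here (every other open cell in that row sees a 1).
r7c4 = 1: in row 7, 1 can only go here (every other open cell in that row sees a 1).
r5c3 = 2: in column 3, 2 can only go here (every other open cell in that column sees a 2).
r6c3 = 5: in column 3, 5 can only go here (every other open cell in that column sees a 5).
r5c9 = 5: in row 5, 5 can only go here (every other open cell in that row sees a 5).
r4c8 = 3: row 4 has {1,4,6,8,9}; col 8 has {1,2,4,7,8}; box has {1,2,4,5,6,8} → only 3 remains.
r4c9 = 7: row 4 has {1,3,4,6,8,9}; col 9 has {1,5,8}; box has {1,2,3,4,5,6,8} → only 7 remains.
r5c7 = 9: row 5 has {1,2,4,5,8}; col 7 has {1,2,5,6}; box has {1,2,3,4,5,6,7,8} → only 9 remains.
r1c8 = 5: row 1 has {1,4,6,9}; col 8 has {1,2,3,4,7,8}; box has {1,2} → only 5 remains.
r1c9 = 3: row 1 has {1,4,5,6,9}; col 9 has {1,5,7,8}; box has {1,2,5} → only 3 remains.
r4c4 = 2: row 4 has {1,3,4,6,7,8,9}; col 4 has {1,5,6}; box has {1,8,9} → only 2 remains.
r4c5 = 5: row 4 has {1,2,3,4,6,7,8,9}; col 5 has {1,3,7,8}; box has {1,2,8,9} → only 5 remains.
r1c2 = 2: row 1 has {1,3,4,5,6,9}; col 2 has {1,8}; box has {1,4,7,9} → only 2 remains.
r1c6 = 8: row 1 has {1,2,3,4,5,6,9}; col 6 has {1,9}; box has {1,6,7} → only 8 remains.
r1c7 = 7: row 1 has {1,2,3,4,5,6,8,9}; col 7 has {1,2,5,6,9}; box has {1,2,3,5} → only 7 remains.
r2c1 = 8: in row 2, 8 can only go here (every other open cell in that row sees an 8).
r3c6 = 2: in row 3, 2 can only go here (every other open cell in that row sees a 2).
r3c7 = 8: in row 3, 8 can only go here (every other open cell in that row sees an 8).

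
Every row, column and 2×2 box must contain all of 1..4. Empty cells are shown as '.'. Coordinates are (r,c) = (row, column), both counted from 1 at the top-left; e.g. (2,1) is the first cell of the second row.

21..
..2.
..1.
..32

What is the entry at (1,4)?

(1,3) = 4: row 1 has {1,2}; col 3 has {1,2,3}; box has {2} → only 4 remains.
(1,4) = 3: row 1 has {1,2,4}; col 4 has {2}; box has {2,4} → only 3 remains.

3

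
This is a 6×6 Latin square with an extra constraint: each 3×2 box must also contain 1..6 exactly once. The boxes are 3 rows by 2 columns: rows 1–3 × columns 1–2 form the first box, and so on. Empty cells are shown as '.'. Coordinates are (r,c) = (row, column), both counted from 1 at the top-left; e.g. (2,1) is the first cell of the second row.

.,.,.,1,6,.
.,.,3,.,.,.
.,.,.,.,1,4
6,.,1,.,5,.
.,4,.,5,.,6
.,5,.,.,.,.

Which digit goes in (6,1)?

2

(2,5) = 2: row 2 has {3}; col 5 has {1,5,6}; box has {1,4,6} → only 2 remains.
(2,6) = 5: row 2 has {2,3}; col 6 has {4,6}; box has {1,2,4,6} → only 5 remains.
(5,3) = 2: row 5 has {4,5,6}; col 3 has {1,3}; box has {1,5} → only 2 remains.
(5,5) = 3: row 5 has {2,4,5,6}; col 5 has {1,2,5,6}; box has {5,6} → only 3 remains.
(6,5) = 4: row 6 has {5}; col 5 has {1,2,3,5,6}; box has {3,5,6} → only 4 remains.
(1,6) = 3: row 1 has {1,6}; col 6 has {4,5,6}; box has {1,2,4,5,6} → only 3 remains.
(4,6) = 2: row 4 has {1,5,6}; col 6 has {3,4,5,6}; box has {3,4,5,6} → only 2 remains.
(5,1) = 1: row 5 has {2,3,4,5,6}; col 1 has {6}; box has {4,5,6} → only 1 remains.
(6,3) = 6: row 6 has {4,5}; col 3 has {1,2,3}; box has {1,2,5} → only 6 remains.
(6,4) = 3: row 6 has {4,5,6}; col 4 has {1,5}; box has {1,2,5,6} → only 3 remains.
(6,6) = 1: row 6 has {3,4,5,6}; col 6 has {2,3,4,5,6}; box has {2,3,4,5,6} → only 1 remains.
(1,2) = 2: row 1 has {1,3,6}; col 2 has {4,5}; box has {} → only 2 remains.
(2,1) = 4: row 2 has {2,3,5}; col 1 has {1,6}; box has {2} → only 4 remains.
(2,4) = 6: row 2 has {2,3,4,5}; col 4 has {1,3,5}; box has {1,3} → only 6 remains.
(3,3) = 5: row 3 has {1,4}; col 3 has {1,2,3,6}; box has {1,3,6} → only 5 remains.
(3,4) = 2: row 3 has {1,4,5}; col 4 has {1,3,5,6}; box has {1,3,5,6} → only 2 remains.
(4,2) = 3: row 4 has {1,2,5,6}; col 2 has {2,4,5}; box has {1,4,5,6} → only 3 remains.
(4,4) = 4: row 4 has {1,2,3,5,6}; col 4 has {1,2,3,5,6}; box has {1,2,3,5,6} → only 4 remains.
(6,1) = 2: row 6 has {1,3,4,5,6}; col 1 has {1,4,6}; box has {1,3,4,5,6} → only 2 remains.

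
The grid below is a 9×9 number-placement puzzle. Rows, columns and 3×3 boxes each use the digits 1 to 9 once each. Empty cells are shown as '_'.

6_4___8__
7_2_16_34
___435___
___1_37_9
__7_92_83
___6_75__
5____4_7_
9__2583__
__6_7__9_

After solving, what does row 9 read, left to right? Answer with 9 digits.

486371295

r1c5 = 2 (sole candidate).
r1c6 = 9 (sole candidate).
r2c4 = 8 (sole candidate).
r2c7 = 9 (sole candidate).
r5c4 = 5 (sole candidate).
r7c5 = 6 (sole candidate).
r8c3 = 1 (sole candidate).
r8c9 = 6 (sole candidate).
r9c4 = 3: row 9 has {6,7,9}; col 4 has {1,2,4,5,6,8}; box has {2,4,5,6,7,8} → only 3 remains.
r9c6 = 1: row 9 has {3,6,7,9}; col 6 has {2,3,4,5,6,7,8,9}; box has {2,3,4,5,6,7,8} → only 1 remains.
r1c4 = 7 (sole candidate).
r2c2 = 5 (sole candidate).
r7c4 = 9 (sole candidate).
r8c8 = 4 (sole candidate).
r9c7 = 2: row 9 has {1,3,6,7,9}; col 7 has {3,5,7,8,9}; box has {3,4,6,7,9} → only 2 remains.
r7c7 = 1 (sole candidate).
r7c9 = 8 (sole candidate).
r8c2 = 7 (sole candidate).
r9c9 = 5: row 9 has {1,2,3,6,7,9}; col 9 has {3,4,6,8,9}; box has {1,2,3,4,6,7,8,9} → only 5 remains.
r1c9 = 1 (sole candidate).
r3c7 = 6 (sole candidate).
r3c8 = 2 (sole candidate).
r3c9 = 7 (sole candidate).
r4c8 = 6 (sole candidate).
r5c7 = 4 (sole candidate).
r6c8 = 1 (sole candidate).
r6c9 = 2 (sole candidate).
r7c3 = 3 (sole candidate).
r1c2 = 3 (sole candidate).
r1c8 = 5 (sole candidate).
r5c1 = 1 (sole candidate).
r5c2 = 6 (sole candidate).
r7c2 = 2 (sole candidate).
r3c1 = 8 (sole candidate).
r3c3 = 9 (sole candidate).
r6c3 = 8 (sole candidate).
r6c5 = 4 (sole candidate).
r9c1 = 4: row 9 has {1,2,3,5,6,7,9}; col 1 has {1,5,6,7,8,9}; box has {1,2,3,5,6,7,9} → only 4 remains.
r9c2 = 8: row 9 has {1,2,3,4,5,6,7,9}; col 2 has {2,3,5,6,7}; box has {1,2,3,4,5,6,7,9} → only 8 remains.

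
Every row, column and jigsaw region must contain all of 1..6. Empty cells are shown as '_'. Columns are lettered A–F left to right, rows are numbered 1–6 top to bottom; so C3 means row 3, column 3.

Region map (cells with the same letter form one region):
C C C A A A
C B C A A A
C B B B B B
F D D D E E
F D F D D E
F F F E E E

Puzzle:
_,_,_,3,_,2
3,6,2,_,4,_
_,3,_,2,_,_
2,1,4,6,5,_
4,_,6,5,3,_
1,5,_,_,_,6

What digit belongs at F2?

B1 = 4: row 1 has {2,3}; col 2 has {1,3,5,6}; region has {2,3} → only 4 remains.
D2 = 1: row 2 has {2,3,4,6}; col 4 has {2,3,5,6}; region has {2,3,4} → only 1 remains.
F2 = 5: row 2 has {1,2,3,4,6}; col 6 has {2,6}; region has {1,2,3,4} → only 5 remains.

5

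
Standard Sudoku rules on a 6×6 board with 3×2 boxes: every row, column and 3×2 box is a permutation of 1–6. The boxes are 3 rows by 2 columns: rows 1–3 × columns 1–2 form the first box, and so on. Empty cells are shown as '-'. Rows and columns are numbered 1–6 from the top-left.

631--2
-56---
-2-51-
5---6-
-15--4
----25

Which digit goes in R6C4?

R1C4 = 4: row 1 has {1,2,3,6}; col 4 has {5}; box has {1,5,6} → only 4 remains.
R1C5 = 5: row 1 has {1,2,3,4,6}; col 5 has {1,2,6}; box has {1,2} → only 5 remains.
R2C6 = 3: row 2 has {5,6}; col 6 has {2,4,5}; box has {1,2,5} → only 3 remains.
R3C1 = 4: row 3 has {1,2,5}; col 1 has {5,6}; box has {2,3,5,6} → only 4 remains.
R3C3 = 3: row 3 has {1,2,4,5}; col 3 has {1,5,6}; box has {1,4,5,6} → only 3 remains.
R3C6 = 6: row 3 has {1,2,3,4,5}; col 6 has {2,3,4,5}; box has {1,2,3,5} → only 6 remains.
R4C2 = 4: row 4 has {5,6}; col 2 has {1,2,3,5}; box has {1,5} → only 4 remains.
R4C3 = 2: row 4 has {4,5,6}; col 3 has {1,3,5,6}; box has {5} → only 2 remains.
R4C6 = 1: row 4 has {2,4,5,6}; col 6 has {2,3,4,5,6}; box has {2,4,5,6} → only 1 remains.
R5C5 = 3: row 5 has {1,4,5}; col 5 has {1,2,5,6}; box has {1,2,4,5,6} → only 3 remains.
R6C1 = 3: row 6 has {2,5}; col 1 has {4,5,6}; box has {1,4,5} → only 3 remains.
R6C2 = 6: row 6 has {2,3,5}; col 2 has {1,2,3,4,5}; box has {1,3,4,5} → only 6 remains.
R6C3 = 4: row 6 has {2,3,5,6}; col 3 has {1,2,3,5,6}; box has {2,5} → only 4 remains.
R6C4 = 1: row 6 has {2,3,4,5,6}; col 4 has {4,5}; box has {2,4,5} → only 1 remains.

1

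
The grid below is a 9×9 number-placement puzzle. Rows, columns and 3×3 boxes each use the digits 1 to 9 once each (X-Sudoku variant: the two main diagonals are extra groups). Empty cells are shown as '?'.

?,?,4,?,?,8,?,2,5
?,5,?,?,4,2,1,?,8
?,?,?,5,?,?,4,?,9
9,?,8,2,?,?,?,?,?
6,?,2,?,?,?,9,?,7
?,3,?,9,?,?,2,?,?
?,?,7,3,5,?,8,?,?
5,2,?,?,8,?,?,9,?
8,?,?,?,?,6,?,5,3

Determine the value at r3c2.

r5c5 = 1 (sole candidate).
r9c7 = 7 (sole candidate).
r1c1 = 7 (sole candidate).
r2c1 = 3 (sole candidate).
r2c8 = 6 (sole candidate).
r3c3 = 6 (sole candidate).
r4c6 = 3 (sole candidate).
r5c2 = 4 (sole candidate).
r5c4 = 8 (sole candidate).
r5c6 = 5 (sole candidate).
r5c8 = 3 (sole candidate).
r6c1 = 1 (sole candidate).
r6c3 = 5 (sole candidate).
r6c6 = 4 (sole candidate).
r6c8 = 8 (sole candidate).
r6c9 = 6 (sole candidate).
r7c1 = 4 (sole candidate).
r7c8 = 1 (sole candidate).
r7c9 = 2 (sole candidate).
r8c7 = 6 (sole candidate).
r8c9 = 4 (sole candidate).
r1c7 = 3 (sole candidate).
r2c3 = 9 (sole candidate).
r2c4 = 7 (sole candidate).
r3c1 = 2 (sole candidate).
r3c5 = 3 (sole candidate).
r3c6 = 1 (sole candidate).
r3c8 = 7 (sole candidate).
r4c2 = 7 (sole candidate).
r4c5 = 6 (sole candidate).
r4c7 = 5 (sole candidate).
r4c8 = 4 (sole candidate).
r4c9 = 1 (sole candidate).
r6c5 = 7 (sole candidate).
r7c6 = 9 (sole candidate).
r8c4 = 1 (sole candidate).
r8c6 = 7 (sole candidate).
r9c3 = 1 (sole candidate).
r9c4 = 4 (sole candidate).
r9c5 = 2 (sole candidate).
r1c2 = 1 (sole candidate).
r1c4 = 6 (sole candidate).
r1c5 = 9 (sole candidate).
r3c2 = 8: row 3 has {1,2,3,4,5,6,7,9}; col 2 has {1,2,3,4,5,7}; box has {1,2,3,4,5,6,7,9} → only 8 remains.

8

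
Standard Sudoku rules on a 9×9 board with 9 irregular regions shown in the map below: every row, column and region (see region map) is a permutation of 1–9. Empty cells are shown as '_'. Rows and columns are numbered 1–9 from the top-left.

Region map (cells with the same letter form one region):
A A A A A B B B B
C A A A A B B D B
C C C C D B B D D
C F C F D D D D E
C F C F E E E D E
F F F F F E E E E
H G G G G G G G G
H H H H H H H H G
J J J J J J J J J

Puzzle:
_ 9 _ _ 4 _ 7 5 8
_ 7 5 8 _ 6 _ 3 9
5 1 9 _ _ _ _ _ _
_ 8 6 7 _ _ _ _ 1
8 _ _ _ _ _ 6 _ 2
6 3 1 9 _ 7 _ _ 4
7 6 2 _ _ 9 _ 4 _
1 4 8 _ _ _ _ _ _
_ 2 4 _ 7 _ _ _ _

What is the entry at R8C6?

R1C3 = 3: row 1 has {4,5,7,8,9}; col 3 has {1,2,4,5,6,8,9}; region has {4,5,7,8,9} → only 3 remains.
R5C2 = 5: row 5 has {2,6,8}; col 2 has {1,2,3,4,6,7,8,9}; region has {1,3,6,7,8,9} → only 5 remains.
R5C3 = 7: row 5 has {2,5,6,8}; col 3 has {1,2,3,4,5,6,8,9}; region has {1,5,6,8,9} → only 7 remains.
R5C4 = 4: row 5 has {2,5,6,7,8}; col 4 has {7,8,9}; region has {1,3,5,6,7,8,9} → only 4 remains.
R5C6 = 3: row 5 has {2,4,5,6,7,8}; col 6 has {6,7,9}; region has {1,2,4,6,7} → only 3 remains.
R6C5 = 2: row 6 has {1,3,4,6,7,9}; col 5 has {4,7}; region has {1,3,4,5,6,7,8,9} → only 2 remains.
R6C8 = 8: row 6 has {1,2,3,4,6,7,9}; col 8 has {3,4,5}; region has {1,2,3,4,6,7} → only 8 remains.
R1C1 = 2: row 1 has {3,4,5,7,8,9}; col 1 has {1,5,6,7,8}; region has {3,4,5,7,8,9} → only 2 remains.
R1C6 = 1: row 1 has {2,3,4,5,7,8,9}; col 6 has {3,6,7,9}; region has {5,6,7,8,9} → only 1 remains.
R2C1 = 4: row 2 has {3,5,6,7,8,9}; col 1 has {1,2,5,6,7,8}; region has {1,5,6,7,8,9} → only 4 remains.
R2C5 = 1: row 2 has {3,4,5,6,7,8,9}; col 5 has {2,4,7}; region has {2,3,4,5,7,8,9} → only 1 remains.
R2C7 = 2: row 2 has {1,3,4,5,6,7,8,9}; col 7 has {6,7}; region has {1,5,6,7,8,9} → only 2 remains.
R3C6 = 4: row 3 has {1,5,9}; col 6 has {1,3,6,7,9}; region has {1,2,5,6,7,8,9} → only 4 remains.
R3C7 = 3: row 3 has {1,4,5,9}; col 7 has {2,6,7}; region has {1,2,4,5,6,7,8,9} → only 3 remains.
R4C1 = 3: row 4 has {1,6,7,8}; col 1 has {1,2,4,5,6,7,8}; region has {1,4,5,6,7,8,9} → only 3 remains.
R5C5 = 9: row 5 has {2,3,4,5,6,7,8}; col 5 has {1,2,4,7}; region has {1,2,3,4,6,7,8} → only 9 remains.
R5C8 = 1: row 5 has {2,3,4,5,6,7,8,9}; col 8 has {3,4,5,8}; region has {3} → only 1 remains.
R6C7 = 5: row 6 has {1,2,3,4,6,7,8,9}; col 7 has {2,3,6,7}; region has {1,2,3,4,6,7,8,9} → only 5 remains.
R8C7 = 9: row 8 has {1,4,8}; col 7 has {2,3,5,6,7}; region has {1,4,7,8} → only 9 remains.
R9C1 = 9: row 9 has {2,4,7}; col 1 has {1,2,3,4,5,6,7,8}; region has {2,4,7} → only 9 remains.
R9C8 = 6: row 9 has {2,4,7,9}; col 8 has {1,3,4,5,8}; region has {2,4,7,9} → only 6 remains.
R1C4 = 6: row 1 has {1,2,3,4,5,7,8,9}; col 4 has {4,7,8,9}; region has {1,2,3,4,5,7,8,9} → only 6 remains.
R3C4 = 2: row 3 has {1,3,4,5,9}; col 4 has {4,6,7,8,9}; region has {1,3,4,5,6,7,8,9} → only 2 remains.
R3C8 = 7: row 3 has {1,2,3,4,5,9}; col 8 has {1,3,4,5,6,8}; region has {1,3} → only 7 remains.
R3C9 = 6: row 3 has {1,2,3,4,5,7,9}; col 9 has {1,2,4,8,9}; region has {1,3,7} → only 6 remains.
R4C5 = 5: row 4 has {1,3,6,7,8}; col 5 has {1,2,4,7,9}; region has {1,3,6,7} → only 5 remains.
R4C6 = 2: row 4 has {1,3,5,6,7,8}; col 6 has {1,3,4,6,7,9}; region has {1,3,5,6,7} → only 2 remains.
R4C7 = 4: row 4 has {1,2,3,5,6,7,8}; col 7 has {2,3,5,6,7,9}; region has {1,2,3,5,6,7} → only 4 remains.
R4C8 = 9: row 4 has {1,2,3,4,5,6,7,8}; col 8 has {1,3,4,5,6,7,8}; region has {1,2,3,4,5,6,7} → only 9 remains.
R8C6 = 5: row 8 has {1,4,8,9}; col 6 has {1,2,3,4,6,7,9}; region has {1,4,7,8,9} → only 5 remains.

5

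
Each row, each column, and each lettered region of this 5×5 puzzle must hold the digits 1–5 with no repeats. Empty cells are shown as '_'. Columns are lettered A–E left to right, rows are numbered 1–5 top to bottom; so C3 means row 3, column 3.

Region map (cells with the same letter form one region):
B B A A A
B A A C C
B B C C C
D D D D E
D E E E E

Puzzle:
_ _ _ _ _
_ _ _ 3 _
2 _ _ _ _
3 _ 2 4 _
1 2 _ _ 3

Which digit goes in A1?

4

B4 = 5 (sole candidate).
E4 = 1 (sole candidate).
D5 = 5 (sole candidate).
D3 = 1 (sole candidate).
C5 = 4 (sole candidate).
D1 = 2 (sole candidate).
C3 = 5 (sole candidate).
E3 = 4 (sole candidate).
E1 = 5 (sole candidate).
C2 = 1 (sole candidate).
E2 = 2 (sole candidate).
B3 = 3 (sole candidate).
A1 = 4: row 1 has {2,5}; col 1 has {1,2,3}; region has {2,3} → only 4 remains.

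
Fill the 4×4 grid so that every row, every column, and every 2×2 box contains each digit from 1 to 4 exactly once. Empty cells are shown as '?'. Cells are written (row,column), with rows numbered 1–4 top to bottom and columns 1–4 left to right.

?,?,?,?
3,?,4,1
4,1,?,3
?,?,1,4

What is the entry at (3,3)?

(1,4) = 2 (sole candidate).
(2,2) = 2 (sole candidate).
(3,3) = 2: row 3 has {1,3,4}; col 3 has {1,4}; box has {1,3,4} → only 2 remains.

2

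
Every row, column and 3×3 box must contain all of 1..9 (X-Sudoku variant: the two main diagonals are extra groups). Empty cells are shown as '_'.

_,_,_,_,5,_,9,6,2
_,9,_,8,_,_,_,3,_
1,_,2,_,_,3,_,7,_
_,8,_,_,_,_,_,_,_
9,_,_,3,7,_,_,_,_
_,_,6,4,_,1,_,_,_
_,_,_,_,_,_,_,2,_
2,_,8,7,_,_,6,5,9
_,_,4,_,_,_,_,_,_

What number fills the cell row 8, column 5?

row 1, column 4 = 1 (sole candidate).
row 4, column 4 = 6 (sole candidate).
row 8, column 2 = 1 (sole candidate).
row 8, column 6 = 4 (sole candidate).
row 1, column 6 = 7 (sole candidate).
row 3, column 4 = 9 (sole candidate).
row 7, column 4 = 5 (sole candidate).
row 8, column 5 = 3: row 8 has {1,2,4,5,6,7,8,9}; col 5 has {5,7}; box has {4,5,7} → only 3 remains.

3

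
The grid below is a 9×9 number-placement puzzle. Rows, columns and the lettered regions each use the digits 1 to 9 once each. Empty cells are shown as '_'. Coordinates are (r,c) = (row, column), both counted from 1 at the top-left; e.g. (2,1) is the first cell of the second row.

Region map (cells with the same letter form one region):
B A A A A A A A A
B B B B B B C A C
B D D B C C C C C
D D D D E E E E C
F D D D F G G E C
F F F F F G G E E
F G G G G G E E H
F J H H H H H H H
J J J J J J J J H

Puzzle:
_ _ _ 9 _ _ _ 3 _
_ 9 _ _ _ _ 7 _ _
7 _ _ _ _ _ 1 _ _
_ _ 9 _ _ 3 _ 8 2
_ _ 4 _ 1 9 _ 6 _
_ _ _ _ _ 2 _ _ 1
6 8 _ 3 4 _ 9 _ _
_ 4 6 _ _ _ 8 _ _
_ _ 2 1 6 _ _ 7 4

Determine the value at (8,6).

7

(5,7) = 5: row 5 has {1,4,6,9}; col 7 has {1,7,8,9}; region has {2,3,4,8,9} → only 5 remains.
(6,7) = 6: row 6 has {1,2}; col 7 has {1,5,7,8,9}; region has {2,3,4,5,8,9} → only 6 remains.
(9,7) = 3: row 9 has {1,2,4,6,7}; col 7 has {1,5,6,7,8,9}; region has {1,2,4,6,7} → only 3 remains.
(4,7) = 4: row 4 has {2,3,8,9}; col 7 has {1,3,5,6,7,8,9}; region has {1,3,6,8,9} → only 4 remains.
(6,8) = 5: row 6 has {1,2,6}; col 8 has {3,6,7,8}; region has {1,3,4,6,8,9} → only 5 remains.
(7,8) = 2: row 7 has {3,4,6,8,9}; col 8 has {3,5,6,7,8}; region has {1,3,4,5,6,8,9} → only 2 remains.
(9,2) = 5: row 9 has {1,2,3,4,6,7}; col 2 has {4,8,9}; region has {1,2,3,4,6,7} → only 5 remains.
(9,6) = 8: row 9 has {1,2,3,4,5,6,7}; col 6 has {2,3,9}; region has {1,2,3,4,5,6,7} → only 8 remains.
(1,7) = 2: row 1 has {3,9}; col 7 has {1,3,4,5,6,7,8,9}; region has {3,9} → only 2 remains.
(4,5) = 7: row 4 has {2,3,4,8,9}; col 5 has {1,4,6}; region has {1,2,3,4,5,6,8,9} → only 7 remains.
(9,1) = 9: row 9 has {1,2,3,4,5,6,7,8}; col 1 has {6,7}; region has {1,2,3,4,5,6,7,8} → only 9 remains.
(6,5) = 9: in row 6, 9 can only go here (every other open cell in that row sees a 9).
(7,9) = 5: in row 7, 5 can only go here (every other open cell in that row sees a 5).
(8,1) = 5: in row 8, 5 can only go here (every other open cell in that row sees a 5).
(4,1) = 1: row 4 has {2,3,4,7,8,9}; col 1 has {5,6,7,9}; region has {4,9} → only 1 remains.
(4,2) = 6: row 4 has {1,2,3,4,7,8,9}; col 2 has {4,5,8,9}; region has {1,4,9} → only 6 remains.
(4,4) = 5: row 4 has {1,2,3,4,6,7,8,9}; col 4 has {1,3,9}; region has {1,4,6,9} → only 5 remains.
(1,2) = 1: in column 2, 1 can only go here (every other open cell in that column sees a 1).
(2,8) = 4: row 2 has {7,9}; col 8 has {2,3,5,6,7,8}; region has {1,2,3,9} → only 4 remains.
(3,8) = 9: row 3 has {1,7}; col 8 has {2,3,4,5,6,7,8}; region has {1,2,7} → only 9 remains.
(8,8) = 1: row 8 has {4,5,6,8}; col 8 has {2,3,4,5,6,7,8,9}; region has {4,5,6,8} → only 1 remains.
(8,6) = 7: row 8 has {1,4,5,6,8}; col 6 has {2,3,8,9}; region has {1,4,5,6,8} → only 7 remains.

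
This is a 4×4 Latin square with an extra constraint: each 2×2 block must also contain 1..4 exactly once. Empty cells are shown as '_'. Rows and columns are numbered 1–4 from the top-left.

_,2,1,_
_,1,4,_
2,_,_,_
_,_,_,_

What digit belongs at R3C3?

R1C4 = 3 (sole candidate).
R2C1 = 3 (sole candidate).
R2C4 = 2 (sole candidate).
R3C3 = 3: row 3 has {2}; col 3 has {1,4}; box has {} → only 3 remains.

3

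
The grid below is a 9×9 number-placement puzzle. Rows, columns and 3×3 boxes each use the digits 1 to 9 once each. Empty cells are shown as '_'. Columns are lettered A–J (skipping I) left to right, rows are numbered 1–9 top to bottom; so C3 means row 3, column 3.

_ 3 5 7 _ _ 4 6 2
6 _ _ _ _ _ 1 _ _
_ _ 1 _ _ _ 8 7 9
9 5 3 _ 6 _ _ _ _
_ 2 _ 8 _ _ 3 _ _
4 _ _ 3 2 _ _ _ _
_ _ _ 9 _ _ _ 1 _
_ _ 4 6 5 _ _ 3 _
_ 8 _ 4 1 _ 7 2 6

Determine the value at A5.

A1 = 8: row 1 has {2,3,4,5,6,7}; col 1 has {4,6,9}; box has {1,3,5,6} → only 8 remains.
E1 = 9: row 1 has {2,3,4,5,6,7,8}; col 5 has {1,2,5,6}; box has {7} → only 9 remains.
F1 = 1: row 1 has {2,3,4,5,6,7,8,9}; col 6 has {}; box has {7,9} → only 1 remains.
H2 = 5: row 2 has {1,6}; col 8 has {1,2,3,6,7}; box has {1,2,4,6,7,8,9} → only 5 remains.
J2 = 3: row 2 has {1,5,6}; col 9 has {2,6,9}; box has {1,2,4,5,6,7,8,9} → only 3 remains.
A3 = 2: row 3 has {1,7,8,9}; col 1 has {4,6,8,9}; box has {1,3,5,6,8} → only 2 remains.
B3 = 4: row 3 has {1,2,7,8,9}; col 2 has {2,3,5,8}; box has {1,2,3,5,6,8} → only 4 remains.
D3 = 5: row 3 has {1,2,4,7,8,9}; col 4 has {3,4,6,7,8,9}; box has {1,7,9} → only 5 remains.
E3 = 3: row 3 has {1,2,4,5,7,8,9}; col 5 has {1,2,5,6,9}; box has {1,5,7,9} → only 3 remains.
F3 = 6: row 3 has {1,2,3,4,5,7,8,9}; col 6 has {1}; box has {1,3,5,7,9} → only 6 remains.
D4 = 1: row 4 has {3,5,6,9}; col 4 has {3,4,5,6,7,8,9}; box has {2,3,6,8} → only 1 remains.
G4 = 2: row 4 has {1,3,5,6,9}; col 7 has {1,3,4,7,8}; box has {3} → only 2 remains.
G7 = 5: row 7 has {1,9}; col 7 has {1,2,3,4,7,8}; box has {1,2,3,6,7} → only 5 remains.
G8 = 9: row 8 has {3,4,5,6}; col 7 has {1,2,3,4,5,7,8}; box has {1,2,3,5,6,7} → only 9 remains.
J8 = 8: row 8 has {3,4,5,6,9}; col 9 has {2,3,6,9}; box has {1,2,3,5,6,7,9} → only 8 remains.
C9 = 9: row 9 has {1,2,4,6,7,8}; col 3 has {1,3,4,5}; box has {4,8} → only 9 remains.
F9 = 3: row 9 has {1,2,4,6,7,8,9}; col 6 has {1,6}; box has {1,4,5,6,9} → only 3 remains.
C2 = 7: row 2 has {1,3,5,6}; col 3 has {1,3,4,5,9}; box has {1,2,3,4,5,6,8} → only 7 remains.
D2 = 2: row 2 has {1,3,5,6,7}; col 4 has {1,3,4,5,6,7,8,9}; box has {1,3,5,6,7,9} → only 2 remains.
C5 = 6: row 5 has {2,3,8}; col 3 has {1,3,4,5,7,9}; box has {2,3,4,5,9} → only 6 remains.
C6 = 8: row 6 has {2,3,4}; col 3 has {1,3,4,5,6,7,9}; box has {2,3,4,5,6,9} → only 8 remains.
G6 = 6: row 6 has {2,3,4,8}; col 7 has {1,2,3,4,5,7,8,9}; box has {2,3} → only 6 remains.
H6 = 9: row 6 has {2,3,4,6,8}; col 8 has {1,2,3,5,6,7}; box has {2,3,6} → only 9 remains.
C7 = 2: row 7 has {1,5,9}; col 3 has {1,3,4,5,6,7,8,9}; box has {4,8,9} → only 2 remains.
J7 = 4: row 7 has {1,2,5,9}; col 9 has {2,3,6,8,9}; box has {1,2,3,5,6,7,8,9} → only 4 remains.
A9 = 5: row 9 has {1,2,3,4,6,7,8,9}; col 1 has {2,4,6,8,9}; box has {2,4,8,9} → only 5 remains.
B2 = 9: row 2 has {1,2,3,5,6,7}; col 2 has {2,3,4,5,8}; box has {1,2,3,4,5,6,7,8} → only 9 remains.
J4 = 7: row 4 has {1,2,3,5,6,9}; col 9 has {2,3,4,6,8,9}; box has {2,3,6,9} → only 7 remains.
H5 = 4: row 5 has {2,3,6,8}; col 8 has {1,2,3,5,6,7,9}; box has {2,3,6,7,9} → only 4 remains.
F4 = 4: row 4 has {1,2,3,5,6,7,9}; col 6 has {1,3,6}; box has {1,2,3,6,8} → only 4 remains.
H4 = 8: row 4 has {1,2,3,4,5,6,7,9}; col 8 has {1,2,3,4,5,6,7,9}; box has {2,3,4,6,7,9} → only 8 remains.
E5 = 7: row 5 has {2,3,4,6,8}; col 5 has {1,2,3,5,6,9}; box has {1,2,3,4,6,8} → only 7 remains.
F6 = 5: row 6 has {2,3,4,6,8,9}; col 6 has {1,3,4,6}; box has {1,2,3,4,6,7,8} → only 5 remains.
J6 = 1: row 6 has {2,3,4,5,6,8,9}; col 9 has {2,3,4,6,7,8,9}; box has {2,3,4,6,7,8,9} → only 1 remains.
E7 = 8: row 7 has {1,2,4,5,9}; col 5 has {1,2,3,5,6,7,9}; box has {1,3,4,5,6,9} → only 8 remains.
F7 = 7: row 7 has {1,2,4,5,8,9}; col 6 has {1,3,4,5,6}; box has {1,3,4,5,6,8,9} → only 7 remains.
F8 = 2: row 8 has {3,4,5,6,8,9}; col 6 has {1,3,4,5,6,7}; box has {1,3,4,5,6,7,8,9} → only 2 remains.
E2 = 4: row 2 has {1,2,3,5,6,7,9}; col 5 has {1,2,3,5,6,7,8,9}; box has {1,2,3,5,6,7,9} → only 4 remains.
F2 = 8: row 2 has {1,2,3,4,5,6,7,9}; col 6 has {1,2,3,4,5,6,7}; box has {1,2,3,4,5,6,7,9} → only 8 remains.
A5 = 1: row 5 has {2,3,4,6,7,8}; col 1 has {2,4,5,6,8,9}; box has {2,3,4,5,6,8,9} → only 1 remains.

1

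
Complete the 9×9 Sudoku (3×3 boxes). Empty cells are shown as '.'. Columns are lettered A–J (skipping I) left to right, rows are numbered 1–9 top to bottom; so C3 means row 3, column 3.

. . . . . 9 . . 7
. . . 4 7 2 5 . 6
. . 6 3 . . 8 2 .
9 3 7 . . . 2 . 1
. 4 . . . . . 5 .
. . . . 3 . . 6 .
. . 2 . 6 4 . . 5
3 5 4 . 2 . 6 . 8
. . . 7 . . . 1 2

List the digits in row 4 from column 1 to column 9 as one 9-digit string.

F8 = 1: row 8 has {2,3,4,5,6,8}; col 6 has {2,4,9}; box has {2,4,6,7} → only 1 remains.
F3 = 5: row 3 has {2,3,6,8}; col 6 has {1,2,4,9}; box has {2,3,4,7,9} → only 5 remains.
D8 = 9: row 8 has {1,2,3,4,5,6,8}; col 4 has {3,4,7}; box has {1,2,4,6,7} → only 9 remains.
H8 = 7: row 8 has {1,2,3,4,5,6,8,9}; col 8 has {1,2,5,6}; box has {1,2,5,6,8} → only 7 remains.
E3 = 1: row 3 has {2,3,5,6,8}; col 5 has {2,3,6,7}; box has {2,3,4,5,7,9} → only 1 remains.
D7 = 8: row 7 has {2,4,5,6}; col 4 has {3,4,7,9}; box has {1,2,4,6,7,9} → only 8 remains.
E9 = 5: row 9 has {1,2,7}; col 5 has {1,2,3,6,7}; box has {1,2,4,6,7,8,9} → only 5 remains.
F9 = 3: row 9 has {1,2,5,7}; col 6 has {1,2,4,5,9}; box has {1,2,4,5,6,7,8,9} → only 3 remains.
D1 = 6: row 1 has {7,9}; col 4 has {3,4,7,8,9}; box has {1,2,3,4,5,7,9} → only 6 remains.
E1 = 8: row 1 has {6,7,9}; col 5 has {1,2,3,5,6,7}; box has {1,2,3,4,5,6,7,9} → only 8 remains.
D4 = 5: row 4 has {1,2,3,7,9}; col 4 has {3,4,6,7,8,9}; box has {3} → only 5 remains.
E4 = 4: row 4 has {1,2,3,5,7,9}; col 5 has {1,2,3,5,6,7,8}; box has {3,5} → only 4 remains.
H4 = 8: row 4 has {1,2,3,4,5,7,9}; col 8 has {1,2,5,6,7}; box has {1,2,5,6} → only 8 remains.
E5 = 9: row 5 has {4,5}; col 5 has {1,2,3,4,5,6,7,8}; box has {3,4,5} → only 9 remains.
J5 = 3: row 5 has {4,5,9}; col 9 has {1,2,5,6,7,8}; box has {1,2,5,6,8} → only 3 remains.
F4 = 6: row 4 has {1,2,3,4,5,7,8,9}; col 6 has {1,2,3,4,5,9}; box has {3,4,5,9} → only 6 remains.

937546281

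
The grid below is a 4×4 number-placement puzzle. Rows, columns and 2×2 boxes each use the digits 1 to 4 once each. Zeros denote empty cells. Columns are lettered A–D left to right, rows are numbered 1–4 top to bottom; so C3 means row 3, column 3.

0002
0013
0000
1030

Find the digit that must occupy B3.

C1 = 4: row 1 has {2}; col 3 has {1,3}; box has {1,2,3} → only 4 remains.
C3 = 2: row 3 has {}; col 3 has {1,3,4}; box has {3} → only 2 remains.
D4 = 4: row 4 has {1,3}; col 4 has {2,3}; box has {2,3} → only 4 remains.
A1 = 3: row 1 has {2,4}; col 1 has {1}; box has {} → only 3 remains.
B1 = 1: row 1 has {2,3,4}; col 2 has {}; box has {3} → only 1 remains.
A3 = 4: row 3 has {2}; col 1 has {1,3}; box has {1} → only 4 remains.
B3 = 3: row 3 has {2,4}; col 2 has {1}; box has {1,4} → only 3 remains.

3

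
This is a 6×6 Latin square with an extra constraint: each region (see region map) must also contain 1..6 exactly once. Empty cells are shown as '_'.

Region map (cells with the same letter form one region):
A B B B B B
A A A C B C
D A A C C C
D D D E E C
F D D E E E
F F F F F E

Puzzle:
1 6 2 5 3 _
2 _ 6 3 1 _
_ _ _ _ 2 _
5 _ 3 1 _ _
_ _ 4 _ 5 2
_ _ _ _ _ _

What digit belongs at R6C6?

3

R1C6 = 4: row 1 has {1,2,3,5,6}; col 6 has {2}; region has {1,2,3,5,6} → only 4 remains.
R2C6 = 5: row 2 has {1,2,3,6}; col 6 has {2,4}; region has {2,3} → only 5 remains.
R3C1 = 6: row 3 has {2}; col 1 has {1,2,5}; region has {3,4,5} → only 6 remains.
R3C3 = 5: row 3 has {2,6}; col 3 has {2,3,4,6}; region has {1,2,6} → only 5 remains.
R3C4 = 4: row 3 has {2,5,6}; col 4 has {1,3,5}; region has {2,3,5} → only 4 remains.
R3C6 = 1: row 3 has {2,4,5,6}; col 6 has {2,4,5}; region has {2,3,4,5} → only 1 remains.
R4C2 = 2: row 4 has {1,3,5}; col 2 has {6}; region has {3,4,5,6} → only 2 remains.
R4C6 = 6: row 4 has {1,2,3,5}; col 6 has {1,2,4,5}; region has {1,2,3,4,5} → only 6 remains.
R5C1 = 3: row 5 has {2,4,5}; col 1 has {1,2,5,6}; region has {} → only 3 remains.
R5C2 = 1: row 5 has {2,3,4,5}; col 2 has {2,6}; region has {2,3,4,5,6} → only 1 remains.
R5C4 = 6: row 5 has {1,2,3,4,5}; col 4 has {1,3,4,5}; region has {1,2,5} → only 6 remains.
R6C1 = 4: row 6 has {}; col 1 has {1,2,3,5,6}; region has {3} → only 4 remains.
R6C2 = 5: row 6 has {4}; col 2 has {1,2,6}; region has {3,4} → only 5 remains.
R6C3 = 1: row 6 has {4,5}; col 3 has {2,3,4,5,6}; region has {3,4,5} → only 1 remains.
R6C4 = 2: row 6 has {1,4,5}; col 4 has {1,3,4,5,6}; region has {1,3,4,5} → only 2 remains.
R6C5 = 6: row 6 has {1,2,4,5}; col 5 has {1,2,3,5}; region has {1,2,3,4,5} → only 6 remains.
R6C6 = 3: row 6 has {1,2,4,5,6}; col 6 has {1,2,4,5,6}; region has {1,2,5,6} → only 3 remains.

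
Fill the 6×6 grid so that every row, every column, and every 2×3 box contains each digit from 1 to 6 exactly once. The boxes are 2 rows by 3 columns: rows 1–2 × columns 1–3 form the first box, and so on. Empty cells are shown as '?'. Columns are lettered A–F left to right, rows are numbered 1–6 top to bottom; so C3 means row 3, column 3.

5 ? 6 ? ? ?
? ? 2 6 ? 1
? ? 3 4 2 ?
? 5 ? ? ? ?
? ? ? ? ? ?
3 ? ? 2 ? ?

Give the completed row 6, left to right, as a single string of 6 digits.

D1 = 3: row 1 has {5,6}; col 4 has {2,4,6}; box has {1,6} → only 3 remains.
E1 = 4: row 1 has {3,5,6}; col 5 has {2}; box has {1,3,6} → only 4 remains.
F1 = 2: row 1 has {3,4,5,6}; col 6 has {1}; box has {1,3,4,6} → only 2 remains.
A2 = 4: row 2 has {1,2,6}; col 1 has {3,5}; box has {2,5,6} → only 4 remains.
B2 = 3: row 2 has {1,2,4,6}; col 2 has {5}; box has {2,4,5,6} → only 3 remains.
E2 = 5: row 2 has {1,2,3,4,6}; col 5 has {2,4}; box has {1,2,3,4,6} → only 5 remains.
D4 = 1: row 4 has {5}; col 4 has {2,3,4,6}; box has {2,4} → only 1 remains.
D5 = 5: row 5 has {}; col 4 has {1,2,3,4,6}; box has {2} → only 5 remains.
B1 = 1: row 1 has {2,3,4,5,6}; col 2 has {3,5}; box has {2,3,4,5,6} → only 1 remains.
B3 = 6: row 3 has {2,3,4}; col 2 has {1,3,5}; box has {3,5} → only 6 remains.
F3 = 5: row 3 has {2,3,4,6}; col 6 has {1,2}; box has {1,2,4} → only 5 remains.
A4 = 2: row 4 has {1,5}; col 1 has {3,4,5}; box has {3,5,6} → only 2 remains.
C4 = 4: row 4 has {1,2,5}; col 3 has {2,3,6}; box has {2,3,5,6} → only 4 remains.
C5 = 1: row 5 has {5}; col 3 has {2,3,4,6}; box has {3} → only 1 remains.
B6 = 4: row 6 has {2,3}; col 2 has {1,3,5,6}; box has {1,3} → only 4 remains.
C6 = 5: row 6 has {2,3,4}; col 3 has {1,2,3,4,6}; box has {1,3,4} → only 5 remains.
F6 = 6: row 6 has {2,3,4,5}; col 6 has {1,2,5}; box has {2,5} → only 6 remains.
A3 = 1: row 3 has {2,3,4,5,6}; col 1 has {2,3,4,5}; box has {2,3,4,5,6} → only 1 remains.
F4 = 3: row 4 has {1,2,4,5}; col 6 has {1,2,5,6}; box has {1,2,4,5} → only 3 remains.
A5 = 6: row 5 has {1,5}; col 1 has {1,2,3,4,5}; box has {1,3,4,5} → only 6 remains.
B5 = 2: row 5 has {1,5,6}; col 2 has {1,3,4,5,6}; box has {1,3,4,5,6} → only 2 remains.
E5 = 3: row 5 has {1,2,5,6}; col 5 has {2,4,5}; box has {2,5,6} → only 3 remains.
F5 = 4: row 5 has {1,2,3,5,6}; col 6 has {1,2,3,5,6}; box has {2,3,5,6} → only 4 remains.
E6 = 1: row 6 has {2,3,4,5,6}; col 5 has {2,3,4,5}; box has {2,3,4,5,6} → only 1 remains.

345216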